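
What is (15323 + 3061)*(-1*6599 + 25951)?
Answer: 355767168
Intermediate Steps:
(15323 + 3061)*(-1*6599 + 25951) = 18384*(-6599 + 25951) = 18384*19352 = 355767168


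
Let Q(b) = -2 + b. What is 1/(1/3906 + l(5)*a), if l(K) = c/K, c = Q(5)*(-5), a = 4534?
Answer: -3906/53129411 ≈ -7.3519e-5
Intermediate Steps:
c = -15 (c = (-2 + 5)*(-5) = 3*(-5) = -15)
l(K) = -15/K
1/(1/3906 + l(5)*a) = 1/(1/3906 - 15/5*4534) = 1/(1/3906 - 15*⅕*4534) = 1/(1/3906 - 3*4534) = 1/(1/3906 - 13602) = 1/(-53129411/3906) = -3906/53129411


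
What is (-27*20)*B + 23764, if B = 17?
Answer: 14584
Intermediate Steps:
(-27*20)*B + 23764 = -27*20*17 + 23764 = -540*17 + 23764 = -9180 + 23764 = 14584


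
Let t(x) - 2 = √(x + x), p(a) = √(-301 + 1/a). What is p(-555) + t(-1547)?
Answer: 2 + I*√3094 + 4*I*√5794755/555 ≈ 2.0 + 72.973*I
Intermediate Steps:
t(x) = 2 + √2*√x (t(x) = 2 + √(x + x) = 2 + √(2*x) = 2 + √2*√x)
p(-555) + t(-1547) = √(-301 + 1/(-555)) + (2 + √2*√(-1547)) = √(-301 - 1/555) + (2 + √2*(I*√1547)) = √(-167056/555) + (2 + I*√3094) = 4*I*√5794755/555 + (2 + I*√3094) = 2 + I*√3094 + 4*I*√5794755/555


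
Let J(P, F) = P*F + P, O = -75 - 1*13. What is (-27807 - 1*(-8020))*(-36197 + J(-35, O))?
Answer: 655978624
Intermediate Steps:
O = -88 (O = -75 - 13 = -88)
J(P, F) = P + F*P (J(P, F) = F*P + P = P + F*P)
(-27807 - 1*(-8020))*(-36197 + J(-35, O)) = (-27807 - 1*(-8020))*(-36197 - 35*(1 - 88)) = (-27807 + 8020)*(-36197 - 35*(-87)) = -19787*(-36197 + 3045) = -19787*(-33152) = 655978624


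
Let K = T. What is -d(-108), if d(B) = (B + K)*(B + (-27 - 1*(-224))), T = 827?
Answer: -63991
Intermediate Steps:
K = 827
d(B) = (197 + B)*(827 + B) (d(B) = (B + 827)*(B + (-27 - 1*(-224))) = (827 + B)*(B + (-27 + 224)) = (827 + B)*(B + 197) = (827 + B)*(197 + B) = (197 + B)*(827 + B))
-d(-108) = -(162919 + (-108)² + 1024*(-108)) = -(162919 + 11664 - 110592) = -1*63991 = -63991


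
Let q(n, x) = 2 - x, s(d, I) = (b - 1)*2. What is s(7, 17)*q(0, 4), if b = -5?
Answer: 24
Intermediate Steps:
s(d, I) = -12 (s(d, I) = (-5 - 1)*2 = -6*2 = -12)
s(7, 17)*q(0, 4) = -12*(2 - 1*4) = -12*(2 - 4) = -12*(-2) = 24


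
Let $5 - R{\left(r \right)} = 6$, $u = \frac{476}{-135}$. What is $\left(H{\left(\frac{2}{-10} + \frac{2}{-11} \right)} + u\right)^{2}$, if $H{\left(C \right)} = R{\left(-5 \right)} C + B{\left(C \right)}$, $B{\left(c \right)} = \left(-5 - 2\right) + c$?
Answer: $\frac{2019241}{18225} \approx 110.8$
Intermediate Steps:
$u = - \frac{476}{135}$ ($u = 476 \left(- \frac{1}{135}\right) = - \frac{476}{135} \approx -3.5259$)
$B{\left(c \right)} = -7 + c$
$R{\left(r \right)} = -1$ ($R{\left(r \right)} = 5 - 6 = -1$)
$H{\left(C \right)} = -7$ ($H{\left(C \right)} = - C + \left(-7 + C\right) = -7$)
$\left(H{\left(\frac{2}{-10} + \frac{2}{-11} \right)} + u\right)^{2} = \left(-7 - \frac{476}{135}\right)^{2} = \left(- \frac{1421}{135}\right)^{2} = \frac{2019241}{18225}$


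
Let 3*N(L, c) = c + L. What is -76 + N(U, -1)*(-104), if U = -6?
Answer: 500/3 ≈ 166.67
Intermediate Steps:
N(L, c) = L/3 + c/3 (N(L, c) = (c + L)/3 = (L + c)/3 = L/3 + c/3)
-76 + N(U, -1)*(-104) = -76 + ((⅓)*(-6) + (⅓)*(-1))*(-104) = -76 + (-2 - ⅓)*(-104) = -76 - 7/3*(-104) = -76 + 728/3 = 500/3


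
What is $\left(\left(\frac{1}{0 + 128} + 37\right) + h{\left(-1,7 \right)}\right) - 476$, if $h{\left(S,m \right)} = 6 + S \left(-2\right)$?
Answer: $- \frac{55167}{128} \approx -430.99$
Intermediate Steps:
$h{\left(S,m \right)} = 6 - 2 S$
$\left(\left(\frac{1}{0 + 128} + 37\right) + h{\left(-1,7 \right)}\right) - 476 = \left(\left(\frac{1}{0 + 128} + 37\right) + \left(6 - -2\right)\right) - 476 = \left(\left(\frac{1}{128} + 37\right) + \left(6 + 2\right)\right) - 476 = \left(\left(\frac{1}{128} + 37\right) + 8\right) - 476 = \left(\frac{4737}{128} + 8\right) - 476 = \frac{5761}{128} - 476 = - \frac{55167}{128}$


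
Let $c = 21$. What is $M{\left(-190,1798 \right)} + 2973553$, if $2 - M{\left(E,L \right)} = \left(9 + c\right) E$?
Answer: $2979255$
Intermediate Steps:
$M{\left(E,L \right)} = 2 - 30 E$ ($M{\left(E,L \right)} = 2 - \left(9 + 21\right) E = 2 - 30 E$)
$M{\left(-190,1798 \right)} + 2973553 = \left(2 - -5700\right) + 2973553 = \left(2 + 5700\right) + 2973553 = 5702 + 2973553 = 2979255$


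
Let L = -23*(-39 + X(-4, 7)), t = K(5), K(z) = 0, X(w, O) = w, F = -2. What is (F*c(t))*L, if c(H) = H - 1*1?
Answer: 1978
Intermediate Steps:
t = 0
c(H) = -1 + H (c(H) = H - 1 = -1 + H)
L = 989 (L = -23*(-39 - 4) = -23*(-43) = 989)
(F*c(t))*L = -2*(-1 + 0)*989 = -2*(-1)*989 = 2*989 = 1978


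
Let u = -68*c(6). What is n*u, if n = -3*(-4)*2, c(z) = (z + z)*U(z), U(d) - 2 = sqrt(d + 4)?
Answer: -39168 - 19584*sqrt(10) ≈ -1.0110e+5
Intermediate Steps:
U(d) = 2 + sqrt(4 + d) (U(d) = 2 + sqrt(d + 4) = 2 + sqrt(4 + d))
c(z) = 2*z*(2 + sqrt(4 + z)) (c(z) = (z + z)*(2 + sqrt(4 + z)) = (2*z)*(2 + sqrt(4 + z)) = 2*z*(2 + sqrt(4 + z)))
n = 24 (n = 12*2 = 24)
u = -1632 - 816*sqrt(10) (u = -136*6*(2 + sqrt(4 + 6)) = -136*6*(2 + sqrt(10)) = -68*(24 + 12*sqrt(10)) = -1632 - 816*sqrt(10) ≈ -4212.4)
n*u = 24*(-1632 - 816*sqrt(10)) = -39168 - 19584*sqrt(10)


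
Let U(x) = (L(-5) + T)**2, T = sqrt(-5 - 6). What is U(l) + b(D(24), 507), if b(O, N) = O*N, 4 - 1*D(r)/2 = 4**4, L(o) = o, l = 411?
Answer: -255528 + (5 - I*sqrt(11))**2 ≈ -2.5551e+5 - 33.166*I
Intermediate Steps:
T = I*sqrt(11) (T = sqrt(-11) = I*sqrt(11) ≈ 3.3166*I)
U(x) = (-5 + I*sqrt(11))**2
D(r) = -504 (D(r) = 8 - 2*4**4 = 8 - 2*256 = 8 - 512 = -504)
b(O, N) = N*O
U(l) + b(D(24), 507) = (5 - I*sqrt(11))**2 + 507*(-504) = (5 - I*sqrt(11))**2 - 255528 = -255528 + (5 - I*sqrt(11))**2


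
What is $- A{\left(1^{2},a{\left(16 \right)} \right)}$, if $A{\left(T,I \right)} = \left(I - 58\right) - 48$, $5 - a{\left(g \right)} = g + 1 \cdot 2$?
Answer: $119$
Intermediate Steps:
$a{\left(g \right)} = 3 - g$ ($a{\left(g \right)} = 5 - \left(g + 1 \cdot 2\right) = 5 - \left(g + 2\right) = 5 - \left(2 + g\right) = 3 - g$)
$A{\left(T,I \right)} = -106 + I$ ($A{\left(T,I \right)} = \left(-58 + I\right) - 48 = -106 + I$)
$- A{\left(1^{2},a{\left(16 \right)} \right)} = - (-106 + \left(3 - 16\right)) = - (-106 - 13) = \left(-1\right) \left(-119\right) = 119$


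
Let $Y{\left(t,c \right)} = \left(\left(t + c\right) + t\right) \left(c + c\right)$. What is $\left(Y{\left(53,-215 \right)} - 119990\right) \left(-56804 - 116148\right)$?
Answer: $12646250240$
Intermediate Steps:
$Y{\left(t,c \right)} = 2 c \left(c + 2 t\right)$ ($Y{\left(t,c \right)} = \left(\left(c + t\right) + t\right) 2 c = \left(c + 2 t\right) 2 c = 2 c \left(c + 2 t\right)$)
$\left(Y{\left(53,-215 \right)} - 119990\right) \left(-56804 - 116148\right) = \left(2 \left(-215\right) \left(-215 + 2 \cdot 53\right) - 119990\right) \left(-56804 - 116148\right) = \left(2 \left(-215\right) \left(-215 + 106\right) - 119990\right) \left(-172952\right) = \left(2 \left(-215\right) \left(-109\right) - 119990\right) \left(-172952\right) = \left(46870 - 119990\right) \left(-172952\right) = \left(-73120\right) \left(-172952\right) = 12646250240$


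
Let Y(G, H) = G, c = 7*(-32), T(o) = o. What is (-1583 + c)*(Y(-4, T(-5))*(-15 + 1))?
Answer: -101192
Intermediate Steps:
c = -224
(-1583 + c)*(Y(-4, T(-5))*(-15 + 1)) = (-1583 - 224)*(-4*(-15 + 1)) = -(-7228)*(-14) = -1807*56 = -101192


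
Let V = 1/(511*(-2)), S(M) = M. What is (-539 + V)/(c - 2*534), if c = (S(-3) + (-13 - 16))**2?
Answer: 550859/44968 ≈ 12.250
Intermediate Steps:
V = -1/1022 (V = 1/(-1022) = -1/1022 ≈ -0.00097847)
c = 1024 (c = (-3 + (-13 - 16))**2 = (-3 - 29)**2 = (-32)**2 = 1024)
(-539 + V)/(c - 2*534) = (-539 - 1/1022)/(1024 - 2*534) = -550859/(1022*(1024 - 1068)) = -550859/1022/(-44) = -550859/1022*(-1/44) = 550859/44968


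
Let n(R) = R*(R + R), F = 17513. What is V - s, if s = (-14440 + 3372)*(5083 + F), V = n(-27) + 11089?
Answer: 250105075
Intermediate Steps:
n(R) = 2*R**2 (n(R) = R*(2*R) = 2*R**2)
V = 12547 (V = 2*(-27)**2 + 11089 = 2*729 + 11089 = 1458 + 11089 = 12547)
s = -250092528 (s = (-14440 + 3372)*(5083 + 17513) = -11068*22596 = -250092528)
V - s = 12547 - 1*(-250092528) = 12547 + 250092528 = 250105075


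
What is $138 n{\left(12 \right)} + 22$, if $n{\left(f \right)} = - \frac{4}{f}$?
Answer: $-24$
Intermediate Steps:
$138 n{\left(12 \right)} + 22 = 138 \left(- \frac{4}{12}\right) + 22 = 138 \left(\left(-4\right) \frac{1}{12}\right) + 22 = 138 \left(- \frac{1}{3}\right) + 22 = -46 + 22 = -24$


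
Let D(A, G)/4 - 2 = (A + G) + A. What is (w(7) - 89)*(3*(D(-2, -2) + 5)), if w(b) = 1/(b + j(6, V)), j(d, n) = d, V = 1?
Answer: 38148/13 ≈ 2934.5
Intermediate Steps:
D(A, G) = 8 + 4*G + 8*A (D(A, G) = 8 + 4*((A + G) + A) = 8 + 4*(G + 2*A) = 8 + (4*G + 8*A) = 8 + 4*G + 8*A)
w(b) = 1/(6 + b) (w(b) = 1/(b + 6) = 1/(6 + b))
(w(7) - 89)*(3*(D(-2, -2) + 5)) = (1/(6 + 7) - 89)*(3*((8 + 4*(-2) + 8*(-2)) + 5)) = (1/13 - 89)*(3*((8 - 8 - 16) + 5)) = (1/13 - 89)*(3*(-16 + 5)) = -3468*(-11)/13 = -1156/13*(-33) = 38148/13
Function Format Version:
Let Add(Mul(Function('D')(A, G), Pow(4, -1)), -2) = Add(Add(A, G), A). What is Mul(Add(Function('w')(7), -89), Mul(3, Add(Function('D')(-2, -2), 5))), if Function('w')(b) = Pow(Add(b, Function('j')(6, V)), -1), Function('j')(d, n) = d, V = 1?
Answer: Rational(38148, 13) ≈ 2934.5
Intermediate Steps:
Function('D')(A, G) = Add(8, Mul(4, G), Mul(8, A)) (Function('D')(A, G) = Add(8, Mul(4, Add(Add(A, G), A))) = Add(8, Mul(4, Add(G, Mul(2, A)))) = Add(8, Add(Mul(4, G), Mul(8, A))) = Add(8, Mul(4, G), Mul(8, A)))
Function('w')(b) = Pow(Add(6, b), -1) (Function('w')(b) = Pow(Add(b, 6), -1) = Pow(Add(6, b), -1))
Mul(Add(Function('w')(7), -89), Mul(3, Add(Function('D')(-2, -2), 5))) = Mul(Add(Pow(Add(6, 7), -1), -89), Mul(3, Add(Add(8, Mul(4, -2), Mul(8, -2)), 5))) = Mul(Add(Pow(13, -1), -89), Mul(3, Add(Add(8, -8, -16), 5))) = Mul(Add(Rational(1, 13), -89), Mul(3, Add(-16, 5))) = Mul(Rational(-1156, 13), Mul(3, -11)) = Mul(Rational(-1156, 13), -33) = Rational(38148, 13)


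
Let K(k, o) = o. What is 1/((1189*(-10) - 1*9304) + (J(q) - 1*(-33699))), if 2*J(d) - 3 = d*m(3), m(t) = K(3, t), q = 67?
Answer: 1/12607 ≈ 7.9321e-5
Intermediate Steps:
m(t) = t
J(d) = 3/2 + 3*d/2 (J(d) = 3/2 + (d*3)/2 = 3/2 + (3*d)/2 = 3/2 + 3*d/2)
1/((1189*(-10) - 1*9304) + (J(q) - 1*(-33699))) = 1/((1189*(-10) - 1*9304) + ((3/2 + (3/2)*67) - 1*(-33699))) = 1/((-11890 - 9304) + ((3/2 + 201/2) + 33699)) = 1/(-21194 + (102 + 33699)) = 1/(-21194 + 33801) = 1/12607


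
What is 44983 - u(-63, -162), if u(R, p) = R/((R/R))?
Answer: 45046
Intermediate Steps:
u(R, p) = R (u(R, p) = R/1 = R*1 = R)
44983 - u(-63, -162) = 44983 - 1*(-63) = 44983 + 63 = 45046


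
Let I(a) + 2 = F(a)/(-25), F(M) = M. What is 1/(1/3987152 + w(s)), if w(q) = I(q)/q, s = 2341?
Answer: -233348070800/9533221907 ≈ -24.477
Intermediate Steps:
I(a) = -2 - a/25 (I(a) = -2 + a/(-25) = -2 + a*(-1/25) = -2 - a/25)
w(q) = (-2 - q/25)/q
1/(1/3987152 + w(s)) = 1/(1/3987152 + (1/25)*(-50 - 1*2341)/2341) = 1/(1/3987152 + (1/25)*(1/2341)*(-50 - 2341)) = 1/(1/3987152 + (1/25)*(1/2341)*(-2391)) = 1/(1/3987152 - 2391/58525) = 1/(-9533221907/233348070800) = -233348070800/9533221907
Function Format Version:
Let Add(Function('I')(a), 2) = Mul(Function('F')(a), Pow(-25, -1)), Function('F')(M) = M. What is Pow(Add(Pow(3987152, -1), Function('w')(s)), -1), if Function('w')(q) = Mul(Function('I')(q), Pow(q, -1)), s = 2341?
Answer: Rational(-233348070800, 9533221907) ≈ -24.477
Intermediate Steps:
Function('I')(a) = Add(-2, Mul(Rational(-1, 25), a)) (Function('I')(a) = Add(-2, Mul(a, Pow(-25, -1))) = Add(-2, Mul(a, Rational(-1, 25))) = Add(-2, Mul(Rational(-1, 25), a)))
Function('w')(q) = Mul(Pow(q, -1), Add(-2, Mul(Rational(-1, 25), q))) (Function('w')(q) = Mul(Add(-2, Mul(Rational(-1, 25), q)), Pow(q, -1)) = Mul(Pow(q, -1), Add(-2, Mul(Rational(-1, 25), q))))
Pow(Add(Pow(3987152, -1), Function('w')(s)), -1) = Pow(Add(Pow(3987152, -1), Mul(Rational(1, 25), Pow(2341, -1), Add(-50, Mul(-1, 2341)))), -1) = Pow(Add(Rational(1, 3987152), Mul(Rational(1, 25), Rational(1, 2341), Add(-50, -2341))), -1) = Pow(Add(Rational(1, 3987152), Mul(Rational(1, 25), Rational(1, 2341), -2391)), -1) = Pow(Add(Rational(1, 3987152), Rational(-2391, 58525)), -1) = Pow(Rational(-9533221907, 233348070800), -1) = Rational(-233348070800, 9533221907)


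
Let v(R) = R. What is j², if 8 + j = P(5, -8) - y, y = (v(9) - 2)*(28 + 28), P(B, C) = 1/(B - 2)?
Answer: 1437601/9 ≈ 1.5973e+5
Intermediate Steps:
P(B, C) = 1/(-2 + B)
y = 392 (y = (9 - 2)*(28 + 28) = 7*56 = 392)
j = -1199/3 (j = -8 + (1/(-2 + 5) - 1*392) = -8 + (1/3 - 392) = -8 + (⅓ - 392) = -8 - 1175/3 = -1199/3 ≈ -399.67)
j² = (-1199/3)² = 1437601/9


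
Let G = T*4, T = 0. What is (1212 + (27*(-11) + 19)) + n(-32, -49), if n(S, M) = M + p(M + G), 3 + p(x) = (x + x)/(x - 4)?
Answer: 46844/53 ≈ 883.85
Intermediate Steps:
G = 0 (G = 0*4 = 0)
p(x) = -3 + 2*x/(-4 + x) (p(x) = -3 + (x + x)/(x - 4) = -3 + (2*x)/(-4 + x) = -3 + 2*x/(-4 + x))
n(S, M) = M + (12 - M)/(-4 + M) (n(S, M) = M + (12 - (M + 0))/(-4 + (M + 0)) = M + (12 - M)/(-4 + M))
(1212 + (27*(-11) + 19)) + n(-32, -49) = (1212 + (27*(-11) + 19)) + (12 - 1*(-49) - 49*(-4 - 49))/(-4 - 49) = (1212 + (-297 + 19)) + (12 + 49 - 49*(-53))/(-53) = (1212 - 278) - (12 + 49 + 2597)/53 = 934 - 1/53*2658 = 934 - 2658/53 = 46844/53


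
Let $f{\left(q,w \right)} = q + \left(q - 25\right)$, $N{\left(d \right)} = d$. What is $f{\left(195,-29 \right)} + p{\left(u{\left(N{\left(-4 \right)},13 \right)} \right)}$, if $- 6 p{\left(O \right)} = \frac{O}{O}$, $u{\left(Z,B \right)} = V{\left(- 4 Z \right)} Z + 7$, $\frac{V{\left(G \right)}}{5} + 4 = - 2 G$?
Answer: $\frac{2189}{6} \approx 364.83$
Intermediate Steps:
$V{\left(G \right)} = -20 - 10 G$ ($V{\left(G \right)} = -20 + 5 \left(- 2 G\right) = -20 - 10 G$)
$u{\left(Z,B \right)} = 7 + Z \left(-20 + 40 Z\right)$ ($u{\left(Z,B \right)} = \left(-20 - 10 \left(- 4 Z\right)\right) Z + 7 = \left(-20 + 40 Z\right) Z + 7 = Z \left(-20 + 40 Z\right) + 7 = 7 + Z \left(-20 + 40 Z\right)$)
$p{\left(O \right)} = - \frac{1}{6}$ ($p{\left(O \right)} = - \frac{O \frac{1}{O}}{6} = \left(- \frac{1}{6}\right) 1 = - \frac{1}{6}$)
$f{\left(q,w \right)} = -25 + 2 q$ ($f{\left(q,w \right)} = q + \left(-25 + q\right) = -25 + 2 q$)
$f{\left(195,-29 \right)} + p{\left(u{\left(N{\left(-4 \right)},13 \right)} \right)} = \left(-25 + 2 \cdot 195\right) - \frac{1}{6} = \left(-25 + 390\right) - \frac{1}{6} = 365 - \frac{1}{6} = \frac{2189}{6}$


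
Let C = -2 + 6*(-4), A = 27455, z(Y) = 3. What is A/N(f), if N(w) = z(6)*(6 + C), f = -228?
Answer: -5491/12 ≈ -457.58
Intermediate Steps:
C = -26 (C = -2 - 24 = -26)
N(w) = -60 (N(w) = 3*(6 - 26) = 3*(-20) = -60)
A/N(f) = 27455/(-60) = 27455*(-1/60) = -5491/12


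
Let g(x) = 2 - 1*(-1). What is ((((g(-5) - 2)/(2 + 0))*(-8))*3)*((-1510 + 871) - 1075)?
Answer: 20568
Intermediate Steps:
g(x) = 3 (g(x) = 2 + 1 = 3)
((((g(-5) - 2)/(2 + 0))*(-8))*3)*((-1510 + 871) - 1075) = ((((3 - 2)/(2 + 0))*(-8))*3)*((-1510 + 871) - 1075) = (((1/2)*(-8))*3)*(-639 - 1075) = (((1*(½))*(-8))*3)*(-1714) = (((½)*(-8))*3)*(-1714) = -4*3*(-1714) = -12*(-1714) = 20568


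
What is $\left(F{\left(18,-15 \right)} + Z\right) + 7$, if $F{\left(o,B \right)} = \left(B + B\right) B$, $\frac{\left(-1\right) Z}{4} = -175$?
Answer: $1157$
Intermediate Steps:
$Z = 700$ ($Z = \left(-4\right) \left(-175\right) = 700$)
$F{\left(o,B \right)} = 2 B^{2}$ ($F{\left(o,B \right)} = 2 B B = 2 B^{2}$)
$\left(F{\left(18,-15 \right)} + Z\right) + 7 = \left(2 \left(-15\right)^{2} + 700\right) + 7 = \left(2 \cdot 225 + 700\right) + 7 = \left(450 + 700\right) + 7 = 1150 + 7 = 1157$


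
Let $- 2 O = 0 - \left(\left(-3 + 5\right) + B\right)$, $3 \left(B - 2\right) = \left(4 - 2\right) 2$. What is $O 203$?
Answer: $\frac{1624}{3} \approx 541.33$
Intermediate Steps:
$B = \frac{10}{3}$ ($B = 2 + \frac{\left(4 - 2\right) 2}{3} = 2 + \frac{2 \cdot 2}{3} = 2 + \frac{1}{3} \cdot 4 = 2 + \frac{4}{3} = \frac{10}{3} \approx 3.3333$)
$O = \frac{8}{3}$ ($O = - \frac{0 - \left(\left(-3 + 5\right) + \frac{10}{3}\right)}{2} = - \frac{0 - \left(2 + \frac{10}{3}\right)}{2} = - \frac{0 - \frac{16}{3}}{2} = \left(- \frac{1}{2}\right) \left(- \frac{16}{3}\right) = \frac{8}{3} \approx 2.6667$)
$O 203 = \frac{8}{3} \cdot 203 = \frac{1624}{3}$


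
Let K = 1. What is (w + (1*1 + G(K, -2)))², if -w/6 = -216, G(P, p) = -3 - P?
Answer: 1671849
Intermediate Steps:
w = 1296 (w = -6*(-216) = 1296)
(w + (1*1 + G(K, -2)))² = (1296 + (1*1 + (-3 - 1*1)))² = (1296 + (1 + (-3 - 1)))² = (1296 + (1 - 4))² = (1296 - 3)² = 1293² = 1671849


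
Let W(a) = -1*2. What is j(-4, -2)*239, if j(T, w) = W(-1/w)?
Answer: -478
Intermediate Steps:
W(a) = -2
j(T, w) = -2
j(-4, -2)*239 = -2*239 = -478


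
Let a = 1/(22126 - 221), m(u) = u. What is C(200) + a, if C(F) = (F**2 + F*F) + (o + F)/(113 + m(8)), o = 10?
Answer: 212045000171/2650505 ≈ 80002.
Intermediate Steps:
a = 1/21905 ≈ 4.5652e-5
C(F) = 10/121 + 2*F**2 + F/121 (C(F) = (F**2 + F*F) + (10 + F)/(113 + 8) = (F**2 + F**2) + (10 + F)/121 = 2*F**2 + (10 + F)*(1/121) = 2*F**2 + (10/121 + F/121) = 10/121 + 2*F**2 + F/121)
C(200) + a = (10/121 + 2*200**2 + (1/121)*200) + 1/21905 = (10/121 + 2*40000 + 200/121) + 1/21905 = (10/121 + 80000 + 200/121) + 1/21905 = 9680210/121 + 1/21905 = 212045000171/2650505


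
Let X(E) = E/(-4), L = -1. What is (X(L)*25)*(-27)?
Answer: -675/4 ≈ -168.75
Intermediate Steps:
X(E) = -E/4 (X(E) = E*(-1/4) = -E/4)
(X(L)*25)*(-27) = (-1/4*(-1)*25)*(-27) = ((1/4)*25)*(-27) = (25/4)*(-27) = -675/4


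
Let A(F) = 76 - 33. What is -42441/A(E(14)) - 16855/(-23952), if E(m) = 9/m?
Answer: -23623769/23952 ≈ -986.30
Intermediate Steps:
A(F) = 43
-42441/A(E(14)) - 16855/(-23952) = -42441/43 - 16855/(-23952) = -42441*1/43 - 16855*(-1/23952) = -987 + 16855/23952 = -23623769/23952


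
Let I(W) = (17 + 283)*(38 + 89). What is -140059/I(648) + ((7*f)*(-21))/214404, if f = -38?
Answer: -2484698603/680732700 ≈ -3.6500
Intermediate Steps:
I(W) = 38100 (I(W) = 300*127 = 38100)
-140059/I(648) + ((7*f)*(-21))/214404 = -140059/38100 + ((7*(-38))*(-21))/214404 = -140059*1/38100 - 266*(-21)*(1/214404) = -140059/38100 + 5586*(1/214404) = -140059/38100 + 931/35734 = -2484698603/680732700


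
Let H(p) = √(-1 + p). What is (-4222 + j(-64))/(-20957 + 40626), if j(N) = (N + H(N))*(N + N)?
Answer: 3970/19669 - 128*I*√65/19669 ≈ 0.20184 - 0.052467*I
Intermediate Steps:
j(N) = 2*N*(N + √(-1 + N)) (j(N) = (N + √(-1 + N))*(N + N) = (N + √(-1 + N))*(2*N) = 2*N*(N + √(-1 + N)))
(-4222 + j(-64))/(-20957 + 40626) = (-4222 + 2*(-64)*(-64 + √(-1 - 64)))/(-20957 + 40626) = (-4222 + 2*(-64)*(-64 + √(-65)))/19669 = (-4222 + 2*(-64)*(-64 + I*√65))*(1/19669) = (-4222 + (8192 - 128*I*√65))*(1/19669) = (3970 - 128*I*√65)*(1/19669) = 3970/19669 - 128*I*√65/19669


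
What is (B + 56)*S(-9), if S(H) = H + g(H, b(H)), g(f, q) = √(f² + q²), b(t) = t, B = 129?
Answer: -1665 + 1665*√2 ≈ 689.67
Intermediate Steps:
S(H) = H + √2*√(H²) (S(H) = H + √(H² + H²) = H + √(2*H²) = H + √2*√(H²))
(B + 56)*S(-9) = (129 + 56)*(-9 + √2*√((-9)²)) = 185*(-9 + √2*√81) = 185*(-9 + √2*9) = 185*(-9 + 9*√2) = -1665 + 1665*√2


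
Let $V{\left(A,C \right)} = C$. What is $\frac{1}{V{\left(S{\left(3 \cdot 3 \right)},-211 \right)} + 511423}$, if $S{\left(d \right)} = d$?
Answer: $\frac{1}{511212} \approx 1.9561 \cdot 10^{-6}$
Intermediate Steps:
$\frac{1}{V{\left(S{\left(3 \cdot 3 \right)},-211 \right)} + 511423} = \frac{1}{-211 + 511423} = \frac{1}{511212}$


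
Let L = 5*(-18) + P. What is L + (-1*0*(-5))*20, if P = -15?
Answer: -105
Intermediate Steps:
L = -105 (L = 5*(-18) - 15 = -90 - 15 = -105)
L + (-1*0*(-5))*20 = -105 + (-1*0*(-5))*20 = -105 + (0*(-5))*20 = -105 + 0*20 = -105 + 0 = -105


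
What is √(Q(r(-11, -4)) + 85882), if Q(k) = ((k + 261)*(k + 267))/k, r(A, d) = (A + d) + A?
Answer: √56583722/26 ≈ 289.32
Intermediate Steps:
r(A, d) = d + 2*A
Q(k) = (261 + k)*(267 + k)/k (Q(k) = ((261 + k)*(267 + k))/k = (261 + k)*(267 + k)/k)
√(Q(r(-11, -4)) + 85882) = √((528 + (-4 + 2*(-11)) + 69687/(-4 + 2*(-11))) + 85882) = √((528 + (-4 - 22) + 69687/(-4 - 22)) + 85882) = √((528 - 26 + 69687/(-26)) + 85882) = √((528 - 26 + 69687*(-1/26)) + 85882) = √((528 - 26 - 69687/26) + 85882) = √(-56635/26 + 85882) = √(2176297/26) = √56583722/26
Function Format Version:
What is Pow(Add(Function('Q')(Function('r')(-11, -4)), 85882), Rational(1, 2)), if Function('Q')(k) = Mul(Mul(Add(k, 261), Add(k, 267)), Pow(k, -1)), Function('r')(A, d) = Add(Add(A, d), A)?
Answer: Mul(Rational(1, 26), Pow(56583722, Rational(1, 2))) ≈ 289.32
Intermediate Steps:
Function('r')(A, d) = Add(d, Mul(2, A))
Function('Q')(k) = Mul(Pow(k, -1), Add(261, k), Add(267, k)) (Function('Q')(k) = Mul(Mul(Add(261, k), Add(267, k)), Pow(k, -1)) = Mul(Pow(k, -1), Add(261, k), Add(267, k)))
Pow(Add(Function('Q')(Function('r')(-11, -4)), 85882), Rational(1, 2)) = Pow(Add(Add(528, Add(-4, Mul(2, -11)), Mul(69687, Pow(Add(-4, Mul(2, -11)), -1))), 85882), Rational(1, 2)) = Pow(Add(Add(528, Add(-4, -22), Mul(69687, Pow(Add(-4, -22), -1))), 85882), Rational(1, 2)) = Pow(Add(Add(528, -26, Mul(69687, Pow(-26, -1))), 85882), Rational(1, 2)) = Pow(Add(Add(528, -26, Mul(69687, Rational(-1, 26))), 85882), Rational(1, 2)) = Pow(Add(Add(528, -26, Rational(-69687, 26)), 85882), Rational(1, 2)) = Pow(Add(Rational(-56635, 26), 85882), Rational(1, 2)) = Pow(Rational(2176297, 26), Rational(1, 2)) = Mul(Rational(1, 26), Pow(56583722, Rational(1, 2)))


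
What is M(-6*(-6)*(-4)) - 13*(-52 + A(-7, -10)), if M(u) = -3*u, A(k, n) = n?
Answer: 1238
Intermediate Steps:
M(-6*(-6)*(-4)) - 13*(-52 + A(-7, -10)) = -3*(-6*(-6))*(-4) - 13*(-52 - 10) = -108*(-4) - 13*(-62) = -3*(-144) - 1*(-806) = 432 + 806 = 1238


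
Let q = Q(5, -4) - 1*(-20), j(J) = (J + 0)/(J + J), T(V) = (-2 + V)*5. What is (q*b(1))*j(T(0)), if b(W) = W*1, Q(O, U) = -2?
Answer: 9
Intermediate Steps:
T(V) = -10 + 5*V
j(J) = ½ (j(J) = J/((2*J)) = J*(1/(2*J)) = ½)
q = 18 (q = -2 - 1*(-20) = -2 + 20 = 18)
b(W) = W
(q*b(1))*j(T(0)) = (18*1)*(½) = 18*(½) = 9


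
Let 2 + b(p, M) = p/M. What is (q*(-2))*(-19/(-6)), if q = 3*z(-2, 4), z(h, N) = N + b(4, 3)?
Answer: -190/3 ≈ -63.333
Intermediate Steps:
b(p, M) = -2 + p/M
z(h, N) = -2/3 + N (z(h, N) = N + (-2 + 4/3) = N - 2/3 = -2/3 + N)
q = 10 (q = 3*(-2/3 + 4) = 3*(10/3) = 10)
(q*(-2))*(-19/(-6)) = (10*(-2))*(-19/(-6)) = -(-380)*(-1)/6 = -20*19/6 = -190/3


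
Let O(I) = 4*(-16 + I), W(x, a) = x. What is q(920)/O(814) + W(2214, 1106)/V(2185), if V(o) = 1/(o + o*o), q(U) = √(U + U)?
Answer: 10574971740 + √115/798 ≈ 1.0575e+10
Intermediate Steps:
O(I) = -64 + 4*I
q(U) = √2*√U (q(U) = √(2*U) = √2*√U)
V(o) = 1/(o + o²)
q(920)/O(814) + W(2214, 1106)/V(2185) = (√2*√920)/(-64 + 4*814) + 2214/((1/(2185*(1 + 2185)))) = (√2*(2*√230))/(-64 + 3256) + 2214/(((1/2185)/2186)) = (4*√115)/3192 + 2214/(((1/2185)*(1/2186))) = (4*√115)*(1/3192) + 2214/(1/4776410) = √115/798 + 2214*4776410 = √115/798 + 10574971740 = 10574971740 + √115/798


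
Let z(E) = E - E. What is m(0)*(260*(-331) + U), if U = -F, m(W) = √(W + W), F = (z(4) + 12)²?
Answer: 0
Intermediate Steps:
z(E) = 0
F = 144 (F = (0 + 12)² = 12² = 144)
m(W) = √2*√W (m(W) = √(2*W) = √2*√W)
U = -144 (U = -1*144 = -144)
m(0)*(260*(-331) + U) = (√2*√0)*(260*(-331) - 144) = (√2*0)*(-86060 - 144) = 0*(-86204) = 0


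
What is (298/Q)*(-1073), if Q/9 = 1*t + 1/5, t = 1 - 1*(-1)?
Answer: -1598770/99 ≈ -16149.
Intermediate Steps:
t = 2 (t = 1 + 1 = 2)
Q = 99/5 (Q = 9*(1*2 + 1/5) = 9*(2 + 1*(⅕)) = 9*(2 + ⅕) = 9*(11/5) = 99/5 ≈ 19.800)
(298/Q)*(-1073) = (298/(99/5))*(-1073) = (298*(5/99))*(-1073) = (1490/99)*(-1073) = -1598770/99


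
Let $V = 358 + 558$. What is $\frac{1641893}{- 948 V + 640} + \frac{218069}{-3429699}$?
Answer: $- \frac{5820423357439}{2976045853872} \approx -1.9558$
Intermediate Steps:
$V = 916$
$\frac{1641893}{- 948 V + 640} + \frac{218069}{-3429699} = \frac{1641893}{\left(-948\right) 916 + 640} + \frac{218069}{-3429699} = \frac{1641893}{-868368 + 640} + 218069 \left(- \frac{1}{3429699}\right) = \frac{1641893}{-867728} - \frac{218069}{3429699} = 1641893 \left(- \frac{1}{867728}\right) - \frac{218069}{3429699} = - \frac{1641893}{867728} - \frac{218069}{3429699} = - \frac{5820423357439}{2976045853872}$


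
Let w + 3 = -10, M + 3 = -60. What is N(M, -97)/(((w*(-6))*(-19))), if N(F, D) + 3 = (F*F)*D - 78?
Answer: 64179/247 ≈ 259.83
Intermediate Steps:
M = -63 (M = -3 - 60 = -63)
w = -13 (w = -3 - 10 = -13)
N(F, D) = -81 + D*F² (N(F, D) = -3 + ((F*F)*D - 78) = -3 + (F²*D - 78) = -3 + (D*F² - 78) = -3 + (-78 + D*F²) = -81 + D*F²)
N(M, -97)/(((w*(-6))*(-19))) = (-81 - 97*(-63)²)/((-13*(-6)*(-19))) = (-81 - 97*3969)/((78*(-19))) = (-81 - 384993)/(-1482) = -385074*(-1/1482) = 64179/247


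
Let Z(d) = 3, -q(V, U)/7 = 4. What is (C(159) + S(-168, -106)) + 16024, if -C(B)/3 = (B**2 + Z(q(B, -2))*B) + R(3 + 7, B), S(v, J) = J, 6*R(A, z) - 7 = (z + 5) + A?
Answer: -122893/2 ≈ -61447.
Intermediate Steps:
q(V, U) = -28 (q(V, U) = -7*4 = -28)
R(A, z) = 2 + A/6 + z/6 (R(A, z) = 7/6 + ((z + 5) + A)/6 = 7/6 + ((5 + z) + A)/6 = 7/6 + (5 + A + z)/6 = 7/6 + (5/6 + A/6 + z/6) = 2 + A/6 + z/6)
C(B) = -11 - 3*B**2 - 19*B/2 (C(B) = -3*((B**2 + 3*B) + (2 + (3 + 7)/6 + B/6)) = -3*((B**2 + 3*B) + (2 + (1/6)*10 + B/6)) = -3*((B**2 + 3*B) + (2 + 5/3 + B/6)) = -3*((B**2 + 3*B) + (11/3 + B/6)) = -3*(11/3 + B**2 + 19*B/6) = -11 - 3*B**2 - 19*B/2)
(C(159) + S(-168, -106)) + 16024 = ((-11 - 3*159**2 - 19/2*159) - 106) + 16024 = ((-11 - 3*25281 - 3021/2) - 106) + 16024 = ((-11 - 75843 - 3021/2) - 106) + 16024 = (-154729/2 - 106) + 16024 = -154941/2 + 16024 = -122893/2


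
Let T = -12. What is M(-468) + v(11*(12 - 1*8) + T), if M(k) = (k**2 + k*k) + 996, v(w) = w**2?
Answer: 440068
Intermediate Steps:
M(k) = 996 + 2*k**2 (M(k) = (k**2 + k**2) + 996 = 2*k**2 + 996 = 996 + 2*k**2)
M(-468) + v(11*(12 - 1*8) + T) = (996 + 2*(-468)**2) + (11*(12 - 1*8) - 12)**2 = (996 + 2*219024) + (11*(12 - 8) - 12)**2 = (996 + 438048) + (11*4 - 12)**2 = 439044 + (44 - 12)**2 = 439044 + 32**2 = 439044 + 1024 = 440068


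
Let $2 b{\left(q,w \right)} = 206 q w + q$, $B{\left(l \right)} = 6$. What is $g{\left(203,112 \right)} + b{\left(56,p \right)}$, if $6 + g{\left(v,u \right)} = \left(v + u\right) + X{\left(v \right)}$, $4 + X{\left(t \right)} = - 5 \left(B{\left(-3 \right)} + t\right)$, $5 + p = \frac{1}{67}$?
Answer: $- \frac{1974216}{67} \approx -29466.0$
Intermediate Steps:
$p = - \frac{334}{67}$ ($p = -5 + \frac{1}{67} = - \frac{334}{67} \approx -4.9851$)
$b{\left(q,w \right)} = \frac{q}{2} + 103 q w$ ($b{\left(q,w \right)} = \frac{206 q w + q}{2} = \frac{q + 206 q w}{2} = \frac{q}{2} + 103 q w$)
$X{\left(t \right)} = -34 - 5 t$ ($X{\left(t \right)} = -4 - 5 \left(6 + t\right) = -4 - \left(30 + 5 t\right) = -34 - 5 t$)
$g{\left(v,u \right)} = -40 + u - 4 v$ ($g{\left(v,u \right)} = -6 - \left(34 - u + 4 v\right) = -40 + u - 4 v$)
$g{\left(203,112 \right)} + b{\left(56,p \right)} = \left(-40 + 112 - 812\right) + \frac{1}{2} \cdot 56 \left(1 + 206 \left(- \frac{334}{67}\right)\right) = \left(-40 + 112 - 812\right) + \frac{1}{2} \cdot 56 \left(1 - \frac{68804}{67}\right) = -740 + \frac{1}{2} \cdot 56 \left(- \frac{68737}{67}\right) = -740 - \frac{1924636}{67} = - \frac{1974216}{67}$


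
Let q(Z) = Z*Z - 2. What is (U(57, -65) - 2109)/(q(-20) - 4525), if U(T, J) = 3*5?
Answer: 2094/4127 ≈ 0.50739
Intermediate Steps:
U(T, J) = 15
q(Z) = -2 + Z**2 (q(Z) = Z**2 - 2 = -2 + Z**2)
(U(57, -65) - 2109)/(q(-20) - 4525) = (15 - 2109)/((-2 + (-20)**2) - 4525) = -2094/((-2 + 400) - 4525) = -2094/(398 - 4525) = -2094/(-4127) = -2094*(-1/4127) = 2094/4127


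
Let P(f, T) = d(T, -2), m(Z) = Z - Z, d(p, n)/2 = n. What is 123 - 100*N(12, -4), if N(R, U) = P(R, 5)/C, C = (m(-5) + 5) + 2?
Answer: 1261/7 ≈ 180.14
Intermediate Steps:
d(p, n) = 2*n
m(Z) = 0
P(f, T) = -4 (P(f, T) = 2*(-2) = -4)
C = 7 (C = (0 + 5) + 2 = 5 + 2 = 7)
N(R, U) = -4/7
123 - 100*N(12, -4) = 123 - 100*(-4/7) = 123 + 400/7 = 1261/7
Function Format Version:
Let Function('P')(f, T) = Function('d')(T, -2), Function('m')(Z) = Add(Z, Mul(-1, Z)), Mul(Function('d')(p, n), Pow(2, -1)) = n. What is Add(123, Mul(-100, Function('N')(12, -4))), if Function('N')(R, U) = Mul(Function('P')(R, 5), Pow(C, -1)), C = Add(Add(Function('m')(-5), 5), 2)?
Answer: Rational(1261, 7) ≈ 180.14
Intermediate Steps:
Function('d')(p, n) = Mul(2, n)
Function('m')(Z) = 0
Function('P')(f, T) = -4 (Function('P')(f, T) = Mul(2, -2) = -4)
C = 7 (C = Add(Add(0, 5), 2) = Add(5, 2) = 7)
Function('N')(R, U) = Rational(-4, 7) (Function('N')(R, U) = Mul(-4, Pow(7, -1)) = Mul(-4, Rational(1, 7)) = Rational(-4, 7))
Add(123, Mul(-100, Function('N')(12, -4))) = Add(123, Mul(-100, Rational(-4, 7))) = Add(123, Rational(400, 7)) = Rational(1261, 7)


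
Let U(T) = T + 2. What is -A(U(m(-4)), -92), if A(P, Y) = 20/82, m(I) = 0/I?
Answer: -10/41 ≈ -0.24390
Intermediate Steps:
m(I) = 0
U(T) = 2 + T
A(P, Y) = 10/41 (A(P, Y) = 20*(1/82) = 10/41)
-A(U(m(-4)), -92) = -1*10/41 = -10/41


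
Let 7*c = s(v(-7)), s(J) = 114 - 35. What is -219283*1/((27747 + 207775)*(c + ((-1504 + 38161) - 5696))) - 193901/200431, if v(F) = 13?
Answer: -1414484787442049/1462074931365356 ≈ -0.96745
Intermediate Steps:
s(J) = 79
c = 79/7 (c = (1/7)*79 = 79/7 ≈ 11.286)
-219283*1/((27747 + 207775)*(c + ((-1504 + 38161) - 5696))) - 193901/200431 = -219283*1/((27747 + 207775)*(79/7 + ((-1504 + 38161) - 5696))) - 193901/200431 = -219283*1/(235522*(79/7 + (36657 - 5696))) - 193901*1/200431 = -219283*1/(235522*(79/7 + 30961)) - 193901/200431 = -219283/(235522*(216806/7)) - 193901/200431 = -219283/7294654676 - 193901/200431 = -1414484787442049/1462074931365356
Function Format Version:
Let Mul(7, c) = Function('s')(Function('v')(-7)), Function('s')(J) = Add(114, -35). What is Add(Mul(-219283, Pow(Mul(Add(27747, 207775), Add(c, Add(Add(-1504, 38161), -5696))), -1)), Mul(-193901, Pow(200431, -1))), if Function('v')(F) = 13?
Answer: Rational(-1414484787442049, 1462074931365356) ≈ -0.96745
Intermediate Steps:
Function('s')(J) = 79
c = Rational(79, 7) (c = Mul(Rational(1, 7), 79) = Rational(79, 7) ≈ 11.286)
Add(Mul(-219283, Pow(Mul(Add(27747, 207775), Add(c, Add(Add(-1504, 38161), -5696))), -1)), Mul(-193901, Pow(200431, -1))) = Add(Mul(-219283, Pow(Mul(Add(27747, 207775), Add(Rational(79, 7), Add(Add(-1504, 38161), -5696))), -1)), Mul(-193901, Pow(200431, -1))) = Add(Mul(-219283, Pow(Mul(235522, Add(Rational(79, 7), Add(36657, -5696))), -1)), Mul(-193901, Rational(1, 200431))) = Add(Mul(-219283, Pow(Mul(235522, Add(Rational(79, 7), 30961)), -1)), Rational(-193901, 200431)) = Add(Mul(-219283, Pow(Mul(235522, Rational(216806, 7)), -1)), Rational(-193901, 200431)) = Add(Mul(-219283, Pow(7294654676, -1)), Rational(-193901, 200431)) = Add(Mul(-219283, Rational(1, 7294654676)), Rational(-193901, 200431)) = Add(Rational(-219283, 7294654676), Rational(-193901, 200431)) = Rational(-1414484787442049, 1462074931365356)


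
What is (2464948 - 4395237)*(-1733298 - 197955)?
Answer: 3727876422117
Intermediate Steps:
(2464948 - 4395237)*(-1733298 - 197955) = -1930289*(-1931253) = 3727876422117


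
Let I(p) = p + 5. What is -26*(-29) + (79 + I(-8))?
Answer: 830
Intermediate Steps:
I(p) = 5 + p
-26*(-29) + (79 + I(-8)) = -26*(-29) + (79 + (5 - 8)) = 754 + (79 - 3) = 754 + 76 = 830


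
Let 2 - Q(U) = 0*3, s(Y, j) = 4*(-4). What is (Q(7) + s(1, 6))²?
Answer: 196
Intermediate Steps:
s(Y, j) = -16
Q(U) = 2 (Q(U) = 2 - 0*3 = 2 - 1*0 = 2 + 0 = 2)
(Q(7) + s(1, 6))² = (2 - 16)² = (-14)² = 196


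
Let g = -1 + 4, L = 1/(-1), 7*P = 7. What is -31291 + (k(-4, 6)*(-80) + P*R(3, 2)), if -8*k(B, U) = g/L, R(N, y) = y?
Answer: -31319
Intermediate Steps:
P = 1 (P = (⅐)*7 = 1)
L = -1 (L = 1*(-1) = -1)
g = 3
k(B, U) = 3/8 (k(B, U) = -3/(8*(-1)) = -3*(-1)/8 = -⅛*(-3) = 3/8)
-31291 + (k(-4, 6)*(-80) + P*R(3, 2)) = -31291 + ((3/8)*(-80) + 1*2) = -31291 + (-30 + 2) = -31291 - 28 = -31319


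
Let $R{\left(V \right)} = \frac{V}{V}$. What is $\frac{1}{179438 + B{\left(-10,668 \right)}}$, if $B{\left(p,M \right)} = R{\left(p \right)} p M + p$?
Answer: $\frac{1}{172748} \approx 5.7888 \cdot 10^{-6}$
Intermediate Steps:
$R{\left(V \right)} = 1$
$B{\left(p,M \right)} = p + M p$ ($B{\left(p,M \right)} = 1 p M + p = p M + p = M p + p = p + M p$)
$\frac{1}{179438 + B{\left(-10,668 \right)}} = \frac{1}{179438 - 10 \left(1 + 668\right)} = \frac{1}{179438 - 6690} = \frac{1}{172748}$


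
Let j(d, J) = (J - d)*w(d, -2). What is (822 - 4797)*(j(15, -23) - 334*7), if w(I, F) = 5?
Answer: 10048800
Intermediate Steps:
j(d, J) = -5*d + 5*J (j(d, J) = (J - d)*5 = -5*d + 5*J)
(822 - 4797)*(j(15, -23) - 334*7) = (822 - 4797)*((-5*15 + 5*(-23)) - 334*7) = -3975*((-75 - 115) - 2338) = -3975*(-190 - 2338) = -3975*(-2528) = 10048800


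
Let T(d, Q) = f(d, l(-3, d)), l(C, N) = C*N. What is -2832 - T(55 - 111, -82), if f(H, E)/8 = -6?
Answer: -2784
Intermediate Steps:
f(H, E) = -48 (f(H, E) = 8*(-6) = -48)
T(d, Q) = -48
-2832 - T(55 - 111, -82) = -2832 - 1*(-48) = -2832 + 48 = -2784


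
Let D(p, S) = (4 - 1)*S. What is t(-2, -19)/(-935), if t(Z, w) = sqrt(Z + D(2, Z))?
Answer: -2*I*sqrt(2)/935 ≈ -0.0030251*I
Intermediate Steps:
D(p, S) = 3*S
t(Z, w) = 2*sqrt(Z) (t(Z, w) = sqrt(Z + 3*Z) = sqrt(4*Z) = 2*sqrt(Z))
t(-2, -19)/(-935) = (2*sqrt(-2))/(-935) = (2*(I*sqrt(2)))*(-1/935) = (2*I*sqrt(2))*(-1/935) = -2*I*sqrt(2)/935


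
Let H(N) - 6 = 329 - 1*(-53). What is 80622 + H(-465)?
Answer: 81010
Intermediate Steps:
H(N) = 388 (H(N) = 6 + (329 - 1*(-53)) = 6 + (329 + 53) = 6 + 382 = 388)
80622 + H(-465) = 80622 + 388 = 81010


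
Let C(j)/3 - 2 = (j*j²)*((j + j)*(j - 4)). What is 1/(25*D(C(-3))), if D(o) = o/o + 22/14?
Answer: 7/450 ≈ 0.015556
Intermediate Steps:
C(j) = 6 + 6*j⁴*(-4 + j) (C(j) = 6 + 3*((j*j²)*((j + j)*(j - 4))) = 6 + 3*(j³*((2*j)*(-4 + j))) = 6 + 3*(j³*(2*j*(-4 + j))) = 6 + 3*(2*j⁴*(-4 + j)) = 6 + 6*j⁴*(-4 + j))
D(o) = 18/7 (D(o) = 1 + 22*(1/14) = 1 + 11/7 = 18/7)
1/(25*D(C(-3))) = 1/(25*(18/7)) = 1/(450/7) = 7/450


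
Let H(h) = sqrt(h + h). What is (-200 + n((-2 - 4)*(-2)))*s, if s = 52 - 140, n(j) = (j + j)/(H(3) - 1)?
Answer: 85888/5 - 2112*sqrt(6)/5 ≈ 16143.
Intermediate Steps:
H(h) = sqrt(2)*sqrt(h) (H(h) = sqrt(2*h) = sqrt(2)*sqrt(h))
n(j) = 2*j/(-1 + sqrt(6)) (n(j) = (j + j)/(sqrt(2)*sqrt(3) - 1) = (2*j)/(sqrt(6) - 1) = (2*j)/(-1 + sqrt(6)) = 2*j/(-1 + sqrt(6)))
s = -88
(-200 + n((-2 - 4)*(-2)))*s = (-200 + (2*((-2 - 4)*(-2))/5 + 2*((-2 - 4)*(-2))*sqrt(6)/5))*(-88) = (-200 + (2*(-6*(-2))/5 + 2*(-6*(-2))*sqrt(6)/5))*(-88) = (-200 + ((2/5)*12 + (2/5)*12*sqrt(6)))*(-88) = (-200 + (24/5 + 24*sqrt(6)/5))*(-88) = (-976/5 + 24*sqrt(6)/5)*(-88) = 85888/5 - 2112*sqrt(6)/5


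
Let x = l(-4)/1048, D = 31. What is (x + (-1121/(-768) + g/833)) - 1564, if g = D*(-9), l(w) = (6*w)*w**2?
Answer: -131009760157/83806464 ≈ -1563.2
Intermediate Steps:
l(w) = 6*w**3
g = -279 (g = 31*(-9) = -279)
x = -48/131 (x = (6*(-4)**3)/1048 = (6*(-64))*(1/1048) = -384*1/1048 = -48/131 ≈ -0.36641)
(x + (-1121/(-768) + g/833)) - 1564 = (-48/131 + (-1121/(-768) - 279/833)) - 1564 = (-48/131 + (-1121*(-1/768) - 279*1/833)) - 1564 = (-48/131 + (1121/768 - 279/833)) - 1564 = (-48/131 + 719521/639744) - 1564 = 63549539/83806464 - 1564 = -131009760157/83806464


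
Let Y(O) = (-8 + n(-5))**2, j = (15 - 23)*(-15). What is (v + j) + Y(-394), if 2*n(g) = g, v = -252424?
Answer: -1008775/4 ≈ -2.5219e+5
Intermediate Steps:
n(g) = g/2
j = 120 (j = -8*(-15) = 120)
Y(O) = 441/4 (Y(O) = (-8 + (1/2)*(-5))**2 = (-8 - 5/2)**2 = (-21/2)**2 = 441/4)
(v + j) + Y(-394) = (-252424 + 120) + 441/4 = -252304 + 441/4 = -1008775/4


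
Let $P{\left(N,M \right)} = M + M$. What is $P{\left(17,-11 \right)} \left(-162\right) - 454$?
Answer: $3110$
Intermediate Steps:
$P{\left(N,M \right)} = 2 M$
$P{\left(17,-11 \right)} \left(-162\right) - 454 = 2 \left(-11\right) \left(-162\right) - 454 = \left(-22\right) \left(-162\right) - 454 = 3564 - 454 = 3110$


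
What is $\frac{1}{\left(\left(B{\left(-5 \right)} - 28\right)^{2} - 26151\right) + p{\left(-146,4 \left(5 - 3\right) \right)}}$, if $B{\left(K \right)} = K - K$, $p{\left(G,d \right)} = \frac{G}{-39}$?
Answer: $- \frac{39}{989167} \approx -3.9427 \cdot 10^{-5}$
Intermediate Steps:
$p{\left(G,d \right)} = - \frac{G}{39}$ ($p{\left(G,d \right)} = G \left(- \frac{1}{39}\right) = - \frac{G}{39}$)
$B{\left(K \right)} = 0$
$\frac{1}{\left(\left(B{\left(-5 \right)} - 28\right)^{2} - 26151\right) + p{\left(-146,4 \left(5 - 3\right) \right)}} = \frac{1}{\left(\left(0 - 28\right)^{2} - 26151\right) - - \frac{146}{39}} = \frac{1}{\left(\left(-28\right)^{2} - 26151\right) + \frac{146}{39}} = \frac{1}{\left(784 - 26151\right) + \frac{146}{39}} = \frac{1}{-25367 + \frac{146}{39}} = \frac{1}{- \frac{989167}{39}} = - \frac{39}{989167}$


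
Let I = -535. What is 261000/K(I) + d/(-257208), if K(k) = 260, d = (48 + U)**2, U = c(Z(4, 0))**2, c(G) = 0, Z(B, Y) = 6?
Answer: 139855602/139321 ≈ 1003.8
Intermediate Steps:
U = 0 (U = 0**2 = 0)
d = 2304 (d = (48 + 0)**2 = 48**2 = 2304)
261000/K(I) + d/(-257208) = 261000/260 + 2304/(-257208) = 261000*(1/260) + 2304*(-1/257208) = 13050/13 - 96/10717 = 139855602/139321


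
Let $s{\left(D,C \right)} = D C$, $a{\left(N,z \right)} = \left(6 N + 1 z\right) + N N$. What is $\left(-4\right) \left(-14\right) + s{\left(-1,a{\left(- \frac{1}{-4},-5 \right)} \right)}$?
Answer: $\frac{951}{16} \approx 59.438$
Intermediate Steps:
$a{\left(N,z \right)} = z + N^{2} + 6 N$ ($a{\left(N,z \right)} = \left(6 N + z\right) + N^{2} = \left(z + 6 N\right) + N^{2} = z + N^{2} + 6 N$)
$s{\left(D,C \right)} = C D$
$\left(-4\right) \left(-14\right) + s{\left(-1,a{\left(- \frac{1}{-4},-5 \right)} \right)} = \left(-4\right) \left(-14\right) + \left(-5 + \left(- \frac{1}{-4}\right)^{2} + 6 \left(- \frac{1}{-4}\right)\right) \left(-1\right) = 56 + \left(-5 + \left(\left(-1\right) \left(- \frac{1}{4}\right)\right)^{2} + 6 \left(\left(-1\right) \left(- \frac{1}{4}\right)\right)\right) \left(-1\right) = 56 + \left(-5 + \left(\frac{1}{4}\right)^{2} + 6 \cdot \frac{1}{4}\right) \left(-1\right) = 56 + \left(-5 + \frac{1}{16} + \frac{3}{2}\right) \left(-1\right) = 56 - - \frac{55}{16} = 56 + \frac{55}{16} = \frac{951}{16}$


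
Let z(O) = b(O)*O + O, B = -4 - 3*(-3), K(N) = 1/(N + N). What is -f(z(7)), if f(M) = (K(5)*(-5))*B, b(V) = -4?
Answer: 5/2 ≈ 2.5000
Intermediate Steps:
K(N) = 1/(2*N)
B = 5 (B = -4 + 9 = 5)
z(O) = -3*O (z(O) = -4*O + O = -3*O)
f(M) = -5/2 (f(M) = (((1/2)/5)*(-5))*5 = (((1/2)*(1/5))*(-5))*5 = ((1/10)*(-5))*5 = -1/2*5 = -5/2)
-f(z(7)) = -1*(-5/2) = 5/2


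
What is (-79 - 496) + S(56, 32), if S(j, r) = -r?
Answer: -607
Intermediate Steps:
(-79 - 496) + S(56, 32) = (-79 - 496) - 1*32 = -575 - 32 = -607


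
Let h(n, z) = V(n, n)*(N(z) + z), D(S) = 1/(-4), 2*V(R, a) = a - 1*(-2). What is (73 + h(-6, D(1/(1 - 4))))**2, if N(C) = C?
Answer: 5476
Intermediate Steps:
V(R, a) = 1 + a/2 (V(R, a) = (a - 1*(-2))/2 = (a + 2)/2 = (2 + a)/2 = 1 + a/2)
D(S) = -1/4
h(n, z) = 2*z*(1 + n/2) (h(n, z) = (1 + n/2)*(z + z) = (1 + n/2)*(2*z) = 2*z*(1 + n/2))
(73 + h(-6, D(1/(1 - 4))))**2 = (73 - (2 - 6)/4)**2 = (73 - 1/4*(-4))**2 = (73 + 1)**2 = 74**2 = 5476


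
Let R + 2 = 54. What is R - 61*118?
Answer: -7146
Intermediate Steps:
R = 52 (R = -2 + 54 = 52)
R - 61*118 = 52 - 61*118 = 52 - 7198 = -7146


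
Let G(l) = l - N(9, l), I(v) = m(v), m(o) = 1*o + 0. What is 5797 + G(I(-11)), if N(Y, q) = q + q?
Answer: 5808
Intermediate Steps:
N(Y, q) = 2*q
m(o) = o (m(o) = o + 0 = o)
I(v) = v
G(l) = -l (G(l) = l - 2*l = -l)
5797 + G(I(-11)) = 5797 - 1*(-11) = 5797 + 11 = 5808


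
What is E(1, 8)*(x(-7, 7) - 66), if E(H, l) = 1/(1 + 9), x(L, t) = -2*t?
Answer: -8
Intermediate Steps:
E(H, l) = ⅒ (E(H, l) = 1/10 = ⅒)
E(1, 8)*(x(-7, 7) - 66) = (-2*7 - 66)/10 = (-14 - 66)/10 = (⅒)*(-80) = -8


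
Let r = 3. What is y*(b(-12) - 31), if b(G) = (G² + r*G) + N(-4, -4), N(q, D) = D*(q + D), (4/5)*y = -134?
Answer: -36515/2 ≈ -18258.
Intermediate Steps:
y = -335/2 (y = (5/4)*(-134) = -335/2 ≈ -167.50)
N(q, D) = D*(D + q)
b(G) = 32 + G² + 3*G (b(G) = (G² + 3*G) - 4*(-4 - 4) = (G² + 3*G) - 4*(-8) = (G² + 3*G) + 32 = 32 + G² + 3*G)
y*(b(-12) - 31) = -335*((32 + (-12)² + 3*(-12)) - 31)/2 = -335*((32 + 144 - 36) - 31)/2 = -335*(140 - 31)/2 = -335/2*109 = -36515/2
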